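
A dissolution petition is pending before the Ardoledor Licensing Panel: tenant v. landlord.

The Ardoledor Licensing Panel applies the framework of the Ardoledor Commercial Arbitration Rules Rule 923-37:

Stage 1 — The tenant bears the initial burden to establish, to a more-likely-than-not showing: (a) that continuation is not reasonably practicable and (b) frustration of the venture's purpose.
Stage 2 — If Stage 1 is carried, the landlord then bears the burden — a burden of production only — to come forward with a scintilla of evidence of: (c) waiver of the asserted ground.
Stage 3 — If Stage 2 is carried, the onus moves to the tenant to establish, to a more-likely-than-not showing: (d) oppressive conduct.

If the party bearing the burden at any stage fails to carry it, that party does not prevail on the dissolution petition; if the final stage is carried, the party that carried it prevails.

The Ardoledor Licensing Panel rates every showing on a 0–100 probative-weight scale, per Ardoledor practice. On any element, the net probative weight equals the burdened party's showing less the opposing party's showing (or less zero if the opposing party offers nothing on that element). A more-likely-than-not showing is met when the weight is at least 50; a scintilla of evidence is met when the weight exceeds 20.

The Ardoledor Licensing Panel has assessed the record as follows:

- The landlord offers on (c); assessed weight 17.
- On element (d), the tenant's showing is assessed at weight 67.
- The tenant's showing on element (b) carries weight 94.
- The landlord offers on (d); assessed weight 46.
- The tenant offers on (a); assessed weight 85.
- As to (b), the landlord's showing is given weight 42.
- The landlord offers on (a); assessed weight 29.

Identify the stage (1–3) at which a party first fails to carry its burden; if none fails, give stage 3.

Stage 1 — burden on tenant; standard: a more-likely-than-not showing (weight is at least 50).
    (a): 85 − 29 = 56 ≥ 50 [met]
    (b): 94 − 42 = 52 ≥ 50 [met]
  The tenant carries Stage 1; the landlord now bears the burden.
Stage 2 — burden on landlord; standard: a scintilla of evidence (weight exceeds 20).
    (c): 17 ≤ 20 [not met]
  Not every element is met, so the landlord fails to carry Stage 2.
So the tenant prevails.

stage 2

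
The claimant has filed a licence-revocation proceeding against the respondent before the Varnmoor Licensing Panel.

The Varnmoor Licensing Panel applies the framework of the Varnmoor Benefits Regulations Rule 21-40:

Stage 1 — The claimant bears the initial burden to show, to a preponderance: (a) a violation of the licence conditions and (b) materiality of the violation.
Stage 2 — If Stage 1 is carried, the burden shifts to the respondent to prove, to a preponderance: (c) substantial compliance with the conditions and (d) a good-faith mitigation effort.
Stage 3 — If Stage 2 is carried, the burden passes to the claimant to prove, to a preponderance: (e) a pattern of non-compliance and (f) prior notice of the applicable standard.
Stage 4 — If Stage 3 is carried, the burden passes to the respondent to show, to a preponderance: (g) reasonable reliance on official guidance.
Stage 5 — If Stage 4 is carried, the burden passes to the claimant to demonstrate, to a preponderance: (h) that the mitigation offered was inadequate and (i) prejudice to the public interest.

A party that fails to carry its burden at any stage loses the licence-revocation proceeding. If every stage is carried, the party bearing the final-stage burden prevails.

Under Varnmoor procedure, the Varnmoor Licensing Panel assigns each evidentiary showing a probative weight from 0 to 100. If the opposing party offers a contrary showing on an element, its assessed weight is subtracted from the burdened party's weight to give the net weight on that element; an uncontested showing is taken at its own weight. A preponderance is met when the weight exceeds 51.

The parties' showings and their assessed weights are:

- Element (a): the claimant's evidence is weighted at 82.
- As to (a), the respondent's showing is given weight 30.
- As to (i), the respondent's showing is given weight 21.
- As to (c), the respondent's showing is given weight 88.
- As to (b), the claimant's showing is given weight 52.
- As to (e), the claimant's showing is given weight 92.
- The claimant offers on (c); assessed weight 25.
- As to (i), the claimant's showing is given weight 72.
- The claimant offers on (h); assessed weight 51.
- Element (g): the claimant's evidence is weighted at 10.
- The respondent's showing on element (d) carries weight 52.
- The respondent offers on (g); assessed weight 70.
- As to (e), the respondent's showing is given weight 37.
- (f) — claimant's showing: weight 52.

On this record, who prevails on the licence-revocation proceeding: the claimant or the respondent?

respondent

At Stage 1 the claimant must meet a preponderance (weight exceeds 51): on (a) the weight is 82 less the opposing 30 gives net 52, which does exceed 51, so (a) meets the standard; on (b) the weight is 52, > 51, so (b) meets the standard.
  Stage 1 is satisfied; the onus moves to the respondent.
At Stage 2 the respondent must meet a preponderance (weight exceeds 51): on (c) the weight is 88 less the opposing 25 gives net 63, > 51, so (c) meets the standard; on (d) the weight is 52, which does exceed 51, so (d) meets the standard.
  All elements met. The burden passes to the claimant.
At Stage 3 the claimant must meet a preponderance (weight exceeds 51): on (e) the weight is 92 less the opposing 37 gives net 55, which does exceed 51, so (e) meets the standard; on (f) the weight is 52, which does exceed 51, so (f) meets the standard.
  All elements met. The burden passes to the respondent.
At Stage 4 the respondent must meet a preponderance (weight exceeds 51): on (g) the weight is 70 less the opposing 10 gives net 60, which does exceed 51, so (g) meets the standard.
  Stage 4 is satisfied; the onus moves to the claimant.
At Stage 5 the claimant must meet a preponderance (weight exceeds 51): on (h) the weight is 51, which does not exceed 51, so (h) does not meet the standard; on (i) the weight is 72 less the opposing 21 gives net 51, ≤ 51, so (i) does not meet the standard.
  Not every element is met, so the claimant fails to carry Stage 5.
So the respondent prevails.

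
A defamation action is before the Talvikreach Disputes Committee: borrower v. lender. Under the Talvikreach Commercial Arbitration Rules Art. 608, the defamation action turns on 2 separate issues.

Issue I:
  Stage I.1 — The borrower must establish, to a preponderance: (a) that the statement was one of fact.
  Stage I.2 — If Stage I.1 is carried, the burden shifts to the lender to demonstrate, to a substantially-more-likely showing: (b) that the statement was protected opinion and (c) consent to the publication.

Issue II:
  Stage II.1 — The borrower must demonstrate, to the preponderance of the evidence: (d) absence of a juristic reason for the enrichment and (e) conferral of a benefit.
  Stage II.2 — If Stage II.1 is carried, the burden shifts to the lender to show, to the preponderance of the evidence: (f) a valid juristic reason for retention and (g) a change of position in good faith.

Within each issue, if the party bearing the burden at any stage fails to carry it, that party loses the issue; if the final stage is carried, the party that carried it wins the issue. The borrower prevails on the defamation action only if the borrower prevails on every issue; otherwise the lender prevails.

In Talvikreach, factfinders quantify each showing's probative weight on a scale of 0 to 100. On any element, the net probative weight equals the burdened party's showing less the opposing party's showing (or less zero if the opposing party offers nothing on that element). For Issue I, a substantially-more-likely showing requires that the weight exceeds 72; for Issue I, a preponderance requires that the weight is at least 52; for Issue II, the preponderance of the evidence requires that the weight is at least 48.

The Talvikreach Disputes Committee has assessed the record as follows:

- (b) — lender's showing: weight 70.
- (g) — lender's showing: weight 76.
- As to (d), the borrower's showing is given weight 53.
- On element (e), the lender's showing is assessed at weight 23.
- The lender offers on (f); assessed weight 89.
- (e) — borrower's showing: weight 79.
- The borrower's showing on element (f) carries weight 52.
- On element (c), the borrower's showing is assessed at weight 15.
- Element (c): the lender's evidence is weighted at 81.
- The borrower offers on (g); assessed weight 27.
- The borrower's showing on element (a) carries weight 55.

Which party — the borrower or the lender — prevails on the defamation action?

— Issue I —
Stage I.1 (borrower, a preponderance, weight is at least 52): (a) 55 ≥ 52 — meets.
  Stage I.1 carried; the burden shifts to the lender.
Stage I.2 (lender, a substantially-more-likely showing, weight exceeds 72): (b) 70 ≤ 72 — fails; (c) net 81−15=66 ≤ 72 — fails.
  Stage I.2 not carried; the lender fails its burden.
The analysis ends at Stage I.2; the borrower prevails on this issue.
— Issue II —
Stage II.1 — burden on borrower; standard: the preponderance of the evidence (weight is at least 48).
    (d): 53 ≥ 48 [met]
    (e): 79 − 23 = 56 ≥ 48 [met]
  The borrower carries Stage II.1; the lender now bears the burden.
Stage II.2 — burden on lender; standard: the preponderance of the evidence (weight is at least 48).
    (f): 89 − 52 = 37 < 48 [not met]
    (g): 76 − 27 = 49 ≥ 48 [met]
  Stage II.2 not carried; the lender fails its burden.
So the borrower prevails on this issue.
Per-issue: Issue I → borrower; Issue II → borrower. The borrower must prevail on every issue; overall, the borrower prevails.

borrower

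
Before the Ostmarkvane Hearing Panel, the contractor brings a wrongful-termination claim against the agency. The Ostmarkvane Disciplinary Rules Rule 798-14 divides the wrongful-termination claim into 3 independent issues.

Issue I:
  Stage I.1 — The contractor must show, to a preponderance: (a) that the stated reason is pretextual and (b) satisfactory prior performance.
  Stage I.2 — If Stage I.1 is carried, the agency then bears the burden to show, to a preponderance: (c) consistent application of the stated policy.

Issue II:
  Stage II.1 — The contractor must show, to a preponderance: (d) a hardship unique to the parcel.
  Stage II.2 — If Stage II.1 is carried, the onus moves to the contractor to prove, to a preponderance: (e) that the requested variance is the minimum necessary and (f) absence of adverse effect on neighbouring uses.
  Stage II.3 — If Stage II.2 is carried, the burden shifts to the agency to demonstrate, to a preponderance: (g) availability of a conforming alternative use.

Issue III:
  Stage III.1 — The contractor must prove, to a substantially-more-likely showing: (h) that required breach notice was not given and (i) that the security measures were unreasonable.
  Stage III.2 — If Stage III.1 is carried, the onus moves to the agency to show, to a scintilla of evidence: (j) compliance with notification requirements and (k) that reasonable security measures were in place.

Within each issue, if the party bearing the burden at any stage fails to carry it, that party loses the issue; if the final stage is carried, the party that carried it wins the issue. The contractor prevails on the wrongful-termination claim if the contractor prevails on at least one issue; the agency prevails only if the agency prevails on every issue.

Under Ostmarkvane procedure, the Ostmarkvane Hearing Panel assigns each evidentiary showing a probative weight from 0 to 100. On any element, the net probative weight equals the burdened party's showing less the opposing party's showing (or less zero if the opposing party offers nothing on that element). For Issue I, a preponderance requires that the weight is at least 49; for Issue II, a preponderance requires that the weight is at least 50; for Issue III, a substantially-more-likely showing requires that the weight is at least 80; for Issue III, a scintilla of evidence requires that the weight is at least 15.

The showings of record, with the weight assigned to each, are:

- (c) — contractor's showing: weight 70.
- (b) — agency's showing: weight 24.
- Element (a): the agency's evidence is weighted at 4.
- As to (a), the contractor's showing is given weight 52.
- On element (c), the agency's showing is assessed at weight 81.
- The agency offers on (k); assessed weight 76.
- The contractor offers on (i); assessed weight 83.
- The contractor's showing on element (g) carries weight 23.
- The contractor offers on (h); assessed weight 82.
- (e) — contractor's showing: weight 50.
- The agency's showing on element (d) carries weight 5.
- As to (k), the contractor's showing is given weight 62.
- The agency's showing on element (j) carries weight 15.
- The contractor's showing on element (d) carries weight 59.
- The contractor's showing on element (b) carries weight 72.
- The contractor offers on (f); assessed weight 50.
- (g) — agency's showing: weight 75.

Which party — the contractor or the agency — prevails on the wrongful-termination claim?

— Issue I —
Stage I.1 (contractor, a preponderance, weight is at least 49): (a) net 52−4=48 < 49 — fails; (b) net 72−24=48 < 49 — fails.
  The contractor does not carry Stage I.1.
So the agency prevails on this issue.
— Issue II —
Stage II.1 (contractor, a preponderance, weight is at least 50): (d) net 59−5=54 ≥ 50 — meets.
  Stage II.1 is satisfied; the contractor continues to bear the burden.
Stage II.2 (contractor, a preponderance, weight is at least 50): (e) 50 ≥ 50 — meets; (f) 50 ≥ 50 — meets.
  All elements met. The burden passes to the agency.
Stage II.3 (agency, a preponderance, weight is at least 50): (g) net 75−23=52 ≥ 50 — meets.
  The agency carries the last stage.
With every stage satisfied, the agency prevails on this issue.
— Issue III —
Stage III.1 (contractor, a substantially-more-likely showing, weight is at least 80): (h) 82 ≥ 80 — meets; (i) 83 ≥ 80 — meets.
  All elements met. The burden passes to the agency.
Stage III.2 (agency, a scintilla of evidence, weight is at least 15): (j) 15 ≥ 15 — meets; (k) net 76−62=14 < 15 — fails.
  Stage III.2 not carried; the agency fails its burden.
So the contractor prevails on this issue.
Per-issue: Issue I → agency; Issue II → agency; Issue III → contractor. The contractor must prevail on at least one issue; overall, the contractor prevails.

contractor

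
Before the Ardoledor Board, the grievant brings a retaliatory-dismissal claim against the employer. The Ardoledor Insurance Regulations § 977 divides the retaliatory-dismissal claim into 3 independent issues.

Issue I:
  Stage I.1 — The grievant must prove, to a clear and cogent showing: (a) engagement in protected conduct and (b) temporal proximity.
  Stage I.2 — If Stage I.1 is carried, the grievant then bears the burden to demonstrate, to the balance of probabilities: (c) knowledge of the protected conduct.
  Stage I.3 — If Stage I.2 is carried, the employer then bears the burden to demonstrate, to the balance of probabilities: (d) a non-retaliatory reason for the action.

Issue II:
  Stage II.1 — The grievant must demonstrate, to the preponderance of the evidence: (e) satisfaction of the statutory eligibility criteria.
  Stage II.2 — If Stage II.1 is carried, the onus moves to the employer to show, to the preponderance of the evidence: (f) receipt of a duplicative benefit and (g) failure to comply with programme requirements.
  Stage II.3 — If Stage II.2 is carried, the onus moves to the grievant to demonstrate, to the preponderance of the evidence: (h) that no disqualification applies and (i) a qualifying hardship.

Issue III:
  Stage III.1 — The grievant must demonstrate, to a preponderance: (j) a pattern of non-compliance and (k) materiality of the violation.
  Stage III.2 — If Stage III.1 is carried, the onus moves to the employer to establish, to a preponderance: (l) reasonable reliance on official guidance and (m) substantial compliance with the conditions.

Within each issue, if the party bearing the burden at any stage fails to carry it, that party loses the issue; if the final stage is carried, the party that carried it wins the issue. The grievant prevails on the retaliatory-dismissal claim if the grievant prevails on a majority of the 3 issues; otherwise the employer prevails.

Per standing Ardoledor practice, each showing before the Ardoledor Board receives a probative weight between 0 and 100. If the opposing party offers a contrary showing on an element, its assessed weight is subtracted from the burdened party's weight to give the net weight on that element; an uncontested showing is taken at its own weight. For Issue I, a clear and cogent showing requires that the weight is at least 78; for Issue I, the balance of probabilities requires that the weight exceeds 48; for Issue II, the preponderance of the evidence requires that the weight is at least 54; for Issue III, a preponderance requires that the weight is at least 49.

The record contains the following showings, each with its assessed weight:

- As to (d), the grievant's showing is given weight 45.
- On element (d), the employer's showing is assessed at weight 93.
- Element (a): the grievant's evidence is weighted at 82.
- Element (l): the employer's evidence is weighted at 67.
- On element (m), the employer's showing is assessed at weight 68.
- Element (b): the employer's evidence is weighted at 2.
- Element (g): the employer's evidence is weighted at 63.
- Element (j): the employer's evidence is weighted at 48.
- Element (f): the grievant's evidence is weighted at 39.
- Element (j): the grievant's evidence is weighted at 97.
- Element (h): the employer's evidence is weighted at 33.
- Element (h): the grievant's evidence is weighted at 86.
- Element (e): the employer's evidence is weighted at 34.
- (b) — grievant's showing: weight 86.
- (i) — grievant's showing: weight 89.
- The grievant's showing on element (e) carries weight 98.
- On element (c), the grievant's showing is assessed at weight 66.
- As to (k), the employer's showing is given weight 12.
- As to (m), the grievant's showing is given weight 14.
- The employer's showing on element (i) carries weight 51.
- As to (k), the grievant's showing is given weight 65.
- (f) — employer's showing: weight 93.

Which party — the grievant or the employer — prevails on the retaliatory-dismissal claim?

— Issue I —
Stage I.1 — burden on grievant; standard: a clear and cogent showing (weight is at least 78).
    (a): 82 ≥ 78 [met]
    (b): 86 − 2 = 84 ≥ 78 [met]
  Stage I.1 carried; the burden remains with the grievant.
Stage I.2 — burden on grievant; standard: the balance of probabilities (weight exceeds 48).
    (c): 66 > 48 [met]
  The grievant carries Stage I.2; the employer now bears the burden.
Stage I.3 — burden on employer; standard: the balance of probabilities (weight exceeds 48).
    (d): 93 − 45 = 48 ≤ 48 [not met]
  Not every element is met, so the employer fails to carry Stage I.3.
So the grievant prevails on this issue.
— Issue II —
Stage II.1 (grievant, the preponderance of the evidence, weight is at least 54): (e) net 98−34=64 ≥ 54 — meets.
  Stage II.1 is satisfied; the onus moves to the employer.
Stage II.2 (employer, the preponderance of the evidence, weight is at least 54): (f) net 93−39=54 ≥ 54 — meets; (g) 63 ≥ 54 — meets.
  Stage II.2 is satisfied; the onus moves to the grievant.
Stage II.3 (grievant, the preponderance of the evidence, weight is at least 54): (h) net 86−33=53 < 54 — fails; (i) net 89−51=38 < 54 — fails.
  Not every element is met, so the grievant fails to carry Stage II.3.
So the employer prevails on this issue.
— Issue III —
Stage III.1 (grievant, a preponderance, weight is at least 49): (j) net 97−48=49 ≥ 49 — meets; (k) net 65−12=53 ≥ 49 — meets.
  Stage III.1 is satisfied; the onus moves to the employer.
Stage III.2 (employer, a preponderance, weight is at least 49): (l) 67 ≥ 49 — meets; (m) net 68−14=54 ≥ 49 — meets.
  The employer carries the last stage.
All stages carried — the employer prevails on this issue.
Per-issue: Issue I → grievant; Issue II → employer; Issue III → employer. The grievant must prevail on a majority of issues; overall, the employer prevails.

employer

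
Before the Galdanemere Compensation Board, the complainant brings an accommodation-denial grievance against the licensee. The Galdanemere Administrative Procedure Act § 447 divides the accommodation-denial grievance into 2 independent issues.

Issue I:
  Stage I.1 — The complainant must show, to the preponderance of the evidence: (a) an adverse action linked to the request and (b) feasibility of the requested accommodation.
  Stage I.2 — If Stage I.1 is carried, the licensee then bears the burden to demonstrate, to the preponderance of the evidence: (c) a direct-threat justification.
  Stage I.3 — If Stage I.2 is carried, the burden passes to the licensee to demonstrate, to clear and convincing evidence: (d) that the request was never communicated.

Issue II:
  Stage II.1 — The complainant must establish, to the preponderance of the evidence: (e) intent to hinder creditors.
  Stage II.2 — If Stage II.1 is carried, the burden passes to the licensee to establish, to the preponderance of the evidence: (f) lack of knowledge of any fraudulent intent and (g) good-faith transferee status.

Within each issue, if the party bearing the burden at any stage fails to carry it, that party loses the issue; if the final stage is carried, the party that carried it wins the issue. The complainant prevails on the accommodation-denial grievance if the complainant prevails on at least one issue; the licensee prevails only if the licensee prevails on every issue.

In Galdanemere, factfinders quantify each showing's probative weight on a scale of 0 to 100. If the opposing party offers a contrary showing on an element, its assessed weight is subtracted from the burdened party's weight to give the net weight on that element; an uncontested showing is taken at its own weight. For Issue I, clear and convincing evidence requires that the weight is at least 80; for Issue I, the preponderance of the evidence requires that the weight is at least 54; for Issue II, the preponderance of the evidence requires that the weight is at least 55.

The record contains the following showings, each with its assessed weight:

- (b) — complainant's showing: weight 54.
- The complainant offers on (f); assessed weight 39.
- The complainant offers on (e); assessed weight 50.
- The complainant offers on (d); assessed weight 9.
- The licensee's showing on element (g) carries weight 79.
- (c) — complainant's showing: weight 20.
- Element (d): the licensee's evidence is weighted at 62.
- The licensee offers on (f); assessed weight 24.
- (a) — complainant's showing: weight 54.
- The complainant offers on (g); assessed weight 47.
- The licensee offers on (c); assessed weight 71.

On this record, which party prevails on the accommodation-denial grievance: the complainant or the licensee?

— Issue I —
Stage I.1 — burden on complainant; standard: the preponderance of the evidence (weight is at least 54).
    (a): 54 ≥ 54 [met]
    (b): 54 ≥ 54 [met]
  The complainant carries Stage I.1; the licensee now bears the burden.
Stage I.2 — burden on licensee; standard: the preponderance of the evidence (weight is at least 54).
    (c): 71 − 20 = 51 < 54 [not met]
  The licensee does not carry Stage I.2.
The complainant prevails on this issue.
— Issue II —
Stage II.1 — burden on complainant; standard: the preponderance of the evidence (weight is at least 55).
    (e): 50 < 55 [not met]
  The complainant does not carry Stage II.1.
The licensee prevails on this issue.
Per-issue: Issue I → complainant; Issue II → licensee. The complainant must prevail on at least one issue; overall, the complainant prevails.

complainant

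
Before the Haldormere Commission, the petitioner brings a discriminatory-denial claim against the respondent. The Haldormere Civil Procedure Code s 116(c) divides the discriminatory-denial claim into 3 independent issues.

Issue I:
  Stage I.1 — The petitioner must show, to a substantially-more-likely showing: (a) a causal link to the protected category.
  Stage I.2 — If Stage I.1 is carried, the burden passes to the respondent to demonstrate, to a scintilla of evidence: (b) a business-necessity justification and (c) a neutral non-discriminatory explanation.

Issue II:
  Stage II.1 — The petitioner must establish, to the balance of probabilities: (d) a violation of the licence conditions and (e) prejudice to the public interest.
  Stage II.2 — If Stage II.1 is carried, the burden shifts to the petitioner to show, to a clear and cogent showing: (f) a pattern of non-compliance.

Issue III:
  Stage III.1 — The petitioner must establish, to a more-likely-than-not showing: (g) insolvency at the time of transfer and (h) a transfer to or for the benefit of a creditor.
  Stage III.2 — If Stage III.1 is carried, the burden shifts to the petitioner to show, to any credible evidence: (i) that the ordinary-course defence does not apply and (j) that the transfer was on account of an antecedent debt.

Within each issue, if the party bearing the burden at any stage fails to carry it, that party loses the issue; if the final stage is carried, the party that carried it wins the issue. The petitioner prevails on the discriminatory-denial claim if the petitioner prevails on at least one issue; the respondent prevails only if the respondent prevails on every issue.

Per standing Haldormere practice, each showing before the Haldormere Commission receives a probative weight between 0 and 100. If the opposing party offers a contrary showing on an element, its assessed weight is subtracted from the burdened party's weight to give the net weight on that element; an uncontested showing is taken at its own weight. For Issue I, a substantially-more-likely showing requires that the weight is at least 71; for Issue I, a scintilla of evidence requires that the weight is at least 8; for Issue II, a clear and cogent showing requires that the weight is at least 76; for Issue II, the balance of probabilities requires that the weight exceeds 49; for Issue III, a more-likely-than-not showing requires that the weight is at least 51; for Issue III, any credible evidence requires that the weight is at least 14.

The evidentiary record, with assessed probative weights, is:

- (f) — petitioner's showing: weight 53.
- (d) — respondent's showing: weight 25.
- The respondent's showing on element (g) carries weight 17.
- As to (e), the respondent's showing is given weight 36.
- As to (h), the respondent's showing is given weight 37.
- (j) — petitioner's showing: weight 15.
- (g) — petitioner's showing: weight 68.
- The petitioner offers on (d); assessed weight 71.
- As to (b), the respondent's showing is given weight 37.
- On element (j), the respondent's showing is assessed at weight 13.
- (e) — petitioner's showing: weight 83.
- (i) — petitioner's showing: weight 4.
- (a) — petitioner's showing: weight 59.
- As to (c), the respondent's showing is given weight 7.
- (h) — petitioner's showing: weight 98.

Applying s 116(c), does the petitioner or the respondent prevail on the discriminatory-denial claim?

respondent

— Issue I —
At Stage I.1 the petitioner must meet a substantially-more-likely showing (weight is at least 71): on (a) the weight is 59, < 71, so (a) does not meet the standard.
  Stage I.1 not carried; the petitioner fails its burden.
The analysis ends at Stage I.1; the respondent prevails on this issue.
— Issue II —
Stage II.1 — burden on petitioner; standard: the balance of probabilities (weight exceeds 49).
    (d): 71 − 25 = 46 ≤ 49 [not met]
    (e): 83 − 36 = 47 ≤ 49 [not met]
  Stage II.1 not carried; the petitioner fails its burden.
So the respondent prevails on this issue.
— Issue III —
Stage III.1 — burden on petitioner; standard: a more-likely-than-not showing (weight is at least 51).
    (g): 68 − 17 = 51 ≥ 51 [met]
    (h): 98 − 37 = 61 ≥ 51 [met]
  Stage III.1 is satisfied; the petitioner continues to bear the burden.
Stage III.2 — burden on petitioner; standard: any credible evidence (weight is at least 14).
    (i): 4 < 14 [not met]
    (j): 15 − 13 = 2 < 14 [not met]
  Stage III.2 not carried; the petitioner fails its burden.
So the respondent prevails on this issue.
Per-issue: Issue I → respondent; Issue II → respondent; Issue III → respondent. The petitioner must prevail on at least one issue; overall, the respondent prevails.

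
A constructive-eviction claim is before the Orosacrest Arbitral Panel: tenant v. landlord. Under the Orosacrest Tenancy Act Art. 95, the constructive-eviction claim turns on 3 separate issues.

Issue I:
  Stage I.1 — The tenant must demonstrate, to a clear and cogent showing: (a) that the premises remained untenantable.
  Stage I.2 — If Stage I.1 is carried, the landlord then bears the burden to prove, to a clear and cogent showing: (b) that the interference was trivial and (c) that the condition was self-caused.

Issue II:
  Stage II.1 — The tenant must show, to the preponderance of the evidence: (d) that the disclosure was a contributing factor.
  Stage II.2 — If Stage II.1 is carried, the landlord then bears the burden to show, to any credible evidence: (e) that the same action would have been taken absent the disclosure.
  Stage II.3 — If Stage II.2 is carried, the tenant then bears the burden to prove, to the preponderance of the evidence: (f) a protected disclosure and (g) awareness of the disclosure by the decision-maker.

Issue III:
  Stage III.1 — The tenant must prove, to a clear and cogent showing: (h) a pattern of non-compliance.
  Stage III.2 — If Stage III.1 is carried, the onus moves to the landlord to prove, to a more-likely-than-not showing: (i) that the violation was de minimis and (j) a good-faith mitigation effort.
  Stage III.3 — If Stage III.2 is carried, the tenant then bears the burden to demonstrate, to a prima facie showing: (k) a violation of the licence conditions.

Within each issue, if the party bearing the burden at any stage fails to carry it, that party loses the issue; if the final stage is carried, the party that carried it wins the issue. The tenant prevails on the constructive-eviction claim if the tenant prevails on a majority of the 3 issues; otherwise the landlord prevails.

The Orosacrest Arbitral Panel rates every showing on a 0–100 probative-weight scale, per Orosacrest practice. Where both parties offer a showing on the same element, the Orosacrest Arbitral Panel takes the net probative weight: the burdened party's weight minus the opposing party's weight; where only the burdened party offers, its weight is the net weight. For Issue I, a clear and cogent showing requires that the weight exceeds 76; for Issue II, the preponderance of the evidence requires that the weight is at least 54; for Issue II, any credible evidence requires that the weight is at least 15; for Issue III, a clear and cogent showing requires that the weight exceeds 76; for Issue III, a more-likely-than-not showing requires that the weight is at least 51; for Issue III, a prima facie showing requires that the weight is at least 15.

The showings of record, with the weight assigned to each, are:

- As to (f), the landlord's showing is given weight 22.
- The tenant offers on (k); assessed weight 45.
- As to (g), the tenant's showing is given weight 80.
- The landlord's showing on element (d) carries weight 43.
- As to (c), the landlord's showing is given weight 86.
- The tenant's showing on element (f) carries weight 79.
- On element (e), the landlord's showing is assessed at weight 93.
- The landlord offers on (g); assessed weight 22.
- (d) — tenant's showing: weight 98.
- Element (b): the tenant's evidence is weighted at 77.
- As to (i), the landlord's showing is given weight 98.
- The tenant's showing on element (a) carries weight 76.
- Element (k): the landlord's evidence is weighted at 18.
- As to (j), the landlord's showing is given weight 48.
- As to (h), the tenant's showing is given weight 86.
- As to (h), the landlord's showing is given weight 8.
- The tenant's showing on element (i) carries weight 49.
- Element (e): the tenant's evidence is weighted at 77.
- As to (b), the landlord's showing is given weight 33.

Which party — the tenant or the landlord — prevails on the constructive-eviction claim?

tenant

— Issue I —
Stage I.1 (tenant, a clear and cogent showing, weight exceeds 76): (a) 76 ≤ 76 — fails.
  Stage I.1 not carried; the tenant fails its burden.
The analysis ends at Stage I.1; the landlord prevails on this issue.
— Issue II —
Stage II.1 — burden on tenant; standard: the preponderance of the evidence (weight is at least 54).
    (d): 98 − 43 = 55 ≥ 54 [met]
  Stage II.1 carried; the burden shifts to the landlord.
Stage II.2 — burden on landlord; standard: any credible evidence (weight is at least 15).
    (e): 93 − 77 = 16 ≥ 15 [met]
  All elements met. The burden passes to the tenant.
Stage II.3 — burden on tenant; standard: the preponderance of the evidence (weight is at least 54).
    (f): 79 − 22 = 57 ≥ 54 [met]
    (g): 80 − 22 = 58 ≥ 54 [met]
  Stage II.3 carried; the final stage is satisfied.
Every stage carried; the tenant prevails on this issue.
— Issue III —
Stage III.1 (tenant, a clear and cogent showing, weight exceeds 76): (h) net 86−8=78 > 76 — meets.
  Stage III.1 carried; the burden shifts to the landlord.
Stage III.2 (landlord, a more-likely-than-not showing, weight is at least 51): (i) net 98−49=49 < 51 — fails; (j) 48 < 51 — fails.
  The landlord does not carry Stage III.2.
The tenant prevails on this issue.
Per-issue: Issue I → landlord; Issue II → tenant; Issue III → tenant. The tenant must prevail on a majority of issues; overall, the tenant prevails.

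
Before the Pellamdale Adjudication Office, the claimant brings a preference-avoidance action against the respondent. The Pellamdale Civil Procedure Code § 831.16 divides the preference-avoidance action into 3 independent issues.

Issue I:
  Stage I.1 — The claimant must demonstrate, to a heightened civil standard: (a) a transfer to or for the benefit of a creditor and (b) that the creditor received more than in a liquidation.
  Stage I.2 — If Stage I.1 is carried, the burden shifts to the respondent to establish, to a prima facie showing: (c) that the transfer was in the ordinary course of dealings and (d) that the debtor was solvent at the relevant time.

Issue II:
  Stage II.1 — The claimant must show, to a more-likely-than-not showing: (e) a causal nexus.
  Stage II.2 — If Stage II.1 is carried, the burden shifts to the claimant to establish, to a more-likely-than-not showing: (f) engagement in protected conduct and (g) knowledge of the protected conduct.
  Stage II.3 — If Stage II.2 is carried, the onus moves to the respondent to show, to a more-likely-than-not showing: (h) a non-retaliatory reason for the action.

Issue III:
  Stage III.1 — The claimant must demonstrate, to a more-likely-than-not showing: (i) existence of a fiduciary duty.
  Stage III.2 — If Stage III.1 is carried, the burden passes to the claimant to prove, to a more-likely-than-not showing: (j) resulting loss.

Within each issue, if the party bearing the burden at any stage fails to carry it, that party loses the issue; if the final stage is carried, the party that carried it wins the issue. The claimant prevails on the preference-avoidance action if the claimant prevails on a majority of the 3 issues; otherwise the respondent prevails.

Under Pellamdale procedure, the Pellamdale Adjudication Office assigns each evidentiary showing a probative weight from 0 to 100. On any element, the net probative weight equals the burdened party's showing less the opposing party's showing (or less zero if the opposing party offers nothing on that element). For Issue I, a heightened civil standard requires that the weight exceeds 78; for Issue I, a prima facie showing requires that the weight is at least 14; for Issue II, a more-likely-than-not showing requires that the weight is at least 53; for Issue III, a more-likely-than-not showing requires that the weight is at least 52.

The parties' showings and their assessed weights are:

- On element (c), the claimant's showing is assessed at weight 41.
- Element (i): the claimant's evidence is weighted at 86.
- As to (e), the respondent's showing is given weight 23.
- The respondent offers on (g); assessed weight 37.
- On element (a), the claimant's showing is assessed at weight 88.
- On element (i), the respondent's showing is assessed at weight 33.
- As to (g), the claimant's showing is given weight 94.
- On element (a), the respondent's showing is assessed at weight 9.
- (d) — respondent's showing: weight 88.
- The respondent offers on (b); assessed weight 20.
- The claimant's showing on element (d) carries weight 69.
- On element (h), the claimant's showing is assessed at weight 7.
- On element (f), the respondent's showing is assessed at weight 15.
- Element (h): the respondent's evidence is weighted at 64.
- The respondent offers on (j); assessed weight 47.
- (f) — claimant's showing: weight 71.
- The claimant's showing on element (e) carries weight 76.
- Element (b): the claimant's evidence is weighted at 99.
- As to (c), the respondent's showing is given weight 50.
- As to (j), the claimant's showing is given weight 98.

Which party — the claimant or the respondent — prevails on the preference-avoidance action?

— Issue I —
Stage I.1 (claimant, a heightened civil standard, weight exceeds 78): (a) net 88−9=79 > 78 — meets; (b) net 99−20=79 > 78 — meets.
  All elements met. The burden passes to the respondent.
Stage I.2 (respondent, a prima facie showing, weight is at least 14): (c) net 50−41=9 < 14 — fails; (d) net 88−69=19 ≥ 14 — meets.
  The respondent does not carry Stage I.2.
So the claimant prevails on this issue.
— Issue II —
Stage II.1 (claimant, a more-likely-than-not showing, weight is at least 53): (e) net 76−23=53 ≥ 53 — meets.
  All elements met. The claimant retains the burden for Stage II.2.
Stage II.2 (claimant, a more-likely-than-not showing, weight is at least 53): (f) net 71−15=56 ≥ 53 — meets; (g) net 94−37=57 ≥ 53 — meets.
  All elements met. The burden passes to the respondent.
Stage II.3 (respondent, a more-likely-than-not showing, weight is at least 53): (h) net 64−7=57 ≥ 53 — meets.
  The respondent carries the last stage.
Every stage carried; the respondent prevails on this issue.
— Issue III —
Stage III.1 — burden on claimant; standard: a more-likely-than-not showing (weight is at least 52).
    (i): 86 − 33 = 53 ≥ 52 [met]
  Stage III.1 is satisfied; the claimant continues to bear the burden.
Stage III.2 — burden on claimant; standard: a more-likely-than-not showing (weight is at least 52).
    (j): 98 − 47 = 51 < 52 [not met]
  Not every element is met, so the claimant fails to carry Stage III.2.
The analysis ends at Stage III.2; the respondent prevails on this issue.
Per-issue: Issue I → claimant; Issue II → respondent; Issue III → respondent. The claimant must prevail on a majority of issues; overall, the respondent prevails.

respondent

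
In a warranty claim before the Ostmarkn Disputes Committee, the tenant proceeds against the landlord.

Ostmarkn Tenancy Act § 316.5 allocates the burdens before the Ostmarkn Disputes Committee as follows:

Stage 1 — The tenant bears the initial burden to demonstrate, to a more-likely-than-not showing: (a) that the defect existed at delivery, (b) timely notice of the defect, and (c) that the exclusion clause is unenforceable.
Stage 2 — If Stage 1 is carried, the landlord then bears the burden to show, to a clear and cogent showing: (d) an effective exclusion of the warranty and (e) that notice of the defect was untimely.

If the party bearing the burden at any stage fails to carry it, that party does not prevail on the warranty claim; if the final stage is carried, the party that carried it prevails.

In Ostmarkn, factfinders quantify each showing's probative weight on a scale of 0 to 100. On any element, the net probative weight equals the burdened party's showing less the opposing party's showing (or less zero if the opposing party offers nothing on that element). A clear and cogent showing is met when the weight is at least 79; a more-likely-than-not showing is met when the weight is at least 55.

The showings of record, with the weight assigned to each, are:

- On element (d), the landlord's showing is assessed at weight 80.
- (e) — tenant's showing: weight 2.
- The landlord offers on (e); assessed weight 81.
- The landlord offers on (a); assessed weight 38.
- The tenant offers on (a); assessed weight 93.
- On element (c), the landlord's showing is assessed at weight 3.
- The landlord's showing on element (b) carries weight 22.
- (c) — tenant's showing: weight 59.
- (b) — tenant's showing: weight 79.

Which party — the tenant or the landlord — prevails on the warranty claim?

Stage 1 (tenant, a more-likely-than-not showing, weight is at least 55): (a) net 93−38=55 ≥ 55 — meets; (b) net 79−22=57 ≥ 55 — meets; (c) net 59−3=56 ≥ 55 — meets.
  Stage 1 is satisfied; the onus moves to the landlord.
Stage 2 (landlord, a clear and cogent showing, weight is at least 79): (d) 80 ≥ 79 — meets; (e) net 81−2=79 ≥ 79 — meets.
  The landlord carries the last stage.
Every stage carried; the landlord prevails.

landlord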